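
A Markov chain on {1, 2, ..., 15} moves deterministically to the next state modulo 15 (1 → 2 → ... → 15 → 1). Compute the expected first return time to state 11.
E[T_11 | X_0 = 11] = 15

The chain cycles deterministically, so starting at state 11 it returns in exactly 15 steps. Equivalently, the stationary distribution is uniform π_j = 1/15 for every state j, so by Kac's formula E[T_11] = 1/π_11 = 15.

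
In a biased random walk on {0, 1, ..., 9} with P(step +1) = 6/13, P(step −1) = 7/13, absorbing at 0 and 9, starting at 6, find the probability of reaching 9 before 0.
P(hit 9 before 0) = (1 − (7/6)^6) / (1 − (7/6)^9) = 120744/238393

Let u_k denote P(reach 9 before 0 | start at k). Boundary: u_0 = 0, u_9 = 1. Recurrence: u_k = 6/13·u_{k+1} + 7/13·u_{k-1} for 1 ≤ k ≤ 8. Try u_k = A + B·r^k with r = q/p = (7/13)/(6/13) = 7/6. Substitution satisfies the recurrence; boundary conditions give:
  u_k = (1 − r^k) / (1 − r^N) = (1 − (7/6)^6) / (1 − (7/6)^9) = 120744/238393.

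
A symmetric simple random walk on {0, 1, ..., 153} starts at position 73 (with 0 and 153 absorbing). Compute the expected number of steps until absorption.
E[τ | X_0 = 73] = 5840

Let v_k = E[τ | X_0 = k]. Boundary: v_0 = v_153 = 0. Recurrence: v_k = 1 + (v_{k-1} + v_{k+1})/2 for 1 ≤ k ≤ 152. The particular solution to v_k − (v_{k-1} + v_{k+1})/2 = 1 is v_k = −k^2. Adding homogeneous solution A + B k and matching boundaries gives v_k = k (153 − k). Substituting k = 73: v_73 = 73 · 80 = 5840.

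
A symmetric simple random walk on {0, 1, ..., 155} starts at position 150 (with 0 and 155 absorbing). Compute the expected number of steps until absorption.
E[τ | X_0 = 150] = 750

Let v_k = E[τ | X_0 = k]. Boundary: v_0 = v_155 = 0. Recurrence: v_k = 1 + (v_{k-1} + v_{k+1})/2 for 1 ≤ k ≤ 154. The particular solution to v_k − (v_{k-1} + v_{k+1})/2 = 1 is v_k = −k^2. Adding homogeneous solution A + B k and matching boundaries gives v_k = k (155 − k). Substituting k = 150: v_150 = 150 · 5 = 750.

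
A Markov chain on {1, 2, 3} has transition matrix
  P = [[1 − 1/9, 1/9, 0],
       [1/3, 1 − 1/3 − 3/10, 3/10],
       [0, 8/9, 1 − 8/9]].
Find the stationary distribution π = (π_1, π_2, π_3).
π = (240/347, 80/347, 27/347)

This is a birth-death chain on three states, which satisfies detailed balance: π_1 · P_{12} = π_2 · P_{21} and π_2 · P_{23} = π_3 · P_{32}.
From π_1 · 1/9 = π_2 · 1/3: π_2/π_1 = (1/9)/(1/3) = 1/3.
From π_2 · 3/10 = π_3 · 8/9: π_3/π_2 = (3/10)/(8/9) = 27/80.
Take π_1 proportional to 1; then unnormalized π = (1, 1/3, 9/80). Normalize by dividing by the sum 347/240:
  π = (240/347, 80/347, 27/347).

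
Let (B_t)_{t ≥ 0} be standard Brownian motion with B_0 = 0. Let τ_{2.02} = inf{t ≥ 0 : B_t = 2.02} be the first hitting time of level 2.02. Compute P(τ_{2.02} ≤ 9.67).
P(τ_{2.02} ≤ 9.67) = 2(1 − Φ(2.02/√9.67)) = 2(1 − Φ(0.6496)) ≈ 0.5160

By the reflection principle for standard BM, P(τ_b ≤ t) = 2 · P(B_t ≥ b). Since B_t ~ N(0, t), P(B_t ≥ 2.02) = 1 − Φ(2.02/√t) = 1 − Φ(2.02/√9.67) = 1 − Φ(0.6496) ≈ 0.25798. Doubling: P(τ_{2.02} ≤ 9.67) ≈ 2 · 0.25798 = 0.51596 ≈ 0.5160.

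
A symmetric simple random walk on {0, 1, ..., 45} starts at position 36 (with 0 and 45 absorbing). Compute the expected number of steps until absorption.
E[τ | X_0 = 36] = 324

Let v_k = E[τ | X_0 = k]. Boundary: v_0 = v_45 = 0. Recurrence: v_k = 1 + (v_{k-1} + v_{k+1})/2 for 1 ≤ k ≤ 44. The particular solution to v_k − (v_{k-1} + v_{k+1})/2 = 1 is v_k = −k^2. Adding homogeneous solution A + B k and matching boundaries gives v_k = k (45 − k). Substituting k = 36: v_36 = 36 · 9 = 324.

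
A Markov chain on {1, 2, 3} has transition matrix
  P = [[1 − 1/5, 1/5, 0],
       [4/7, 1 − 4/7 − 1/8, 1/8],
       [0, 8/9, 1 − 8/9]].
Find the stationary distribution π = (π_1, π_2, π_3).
π = (1280/1791, 448/1791, 7/199)

This is a birth-death chain on three states, which satisfies detailed balance: π_1 · P_{12} = π_2 · P_{21} and π_2 · P_{23} = π_3 · P_{32}.
From π_1 · 1/5 = π_2 · 4/7: π_2/π_1 = (1/5)/(4/7) = 7/20.
From π_2 · 1/8 = π_3 · 8/9: π_3/π_2 = (1/8)/(8/9) = 9/64.
Take π_1 proportional to 1; then unnormalized π = (1, 7/20, 63/1280). Normalize by dividing by the sum 1791/1280:
  π = (1280/1791, 448/1791, 7/199).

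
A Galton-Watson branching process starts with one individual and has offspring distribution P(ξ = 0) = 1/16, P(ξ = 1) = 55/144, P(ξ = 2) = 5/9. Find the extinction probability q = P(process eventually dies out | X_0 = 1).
q = 9/80

The pgf is f(s) = 1/16 + 55/144·s + 5/9·s². The extinction probability q is the smallest fixed point of f in [0, 1]. Setting s = f(s):
  5/9·s² + (55/144 − 1)·s + 1/16 = 0
  5/9·s² − (1/16 + 5/9)·s + 1/16 = 0
which factors as (s − 1)·(5/9·s − 1/16) = 0, giving roots s = 1 and s = (1/16)/(5/9) = 9/80.
Mean offspring μ = 55/144 + 2·5/9 = 215/144 > 1 (supercritical), so q < 1. The extinction probability is the smaller root: q = (1/16)/(5/9) = 9/80.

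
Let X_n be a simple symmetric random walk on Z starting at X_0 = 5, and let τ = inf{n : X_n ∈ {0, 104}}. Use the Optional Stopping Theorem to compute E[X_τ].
E[X_τ] = 5

X_n is a martingale and τ is a bounded-mean stopping time (indeed τ is finite a.s. with bounded expectation since the walk is in a bounded region). By the OST, E[X_τ] = E[X_0] = 5. Equivalently: E[X_τ] = 104 · P(hit 104 first) + 0 · P(hit 0 first) = 104 · (5/104) = 5.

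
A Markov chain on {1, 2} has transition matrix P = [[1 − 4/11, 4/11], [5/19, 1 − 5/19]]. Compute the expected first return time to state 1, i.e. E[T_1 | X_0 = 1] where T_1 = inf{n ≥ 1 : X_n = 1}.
E[T_1 | X_0 = 1] = 1/π_1 = 131/55

For an irreducible recurrent Markov chain with stationary distribution π, E[T_i | X_0 = i] = 1/π_i (Kac's formula). Here π_1 = (5/19)/(4/11 + 5/19) = (5/19)/(131/209) = 55/131, so E[T_1 | X_0 = 1] = 1/π_1 = (4/11 + 5/19)/(5/19) = (131/209)/(5/19) = 131/55.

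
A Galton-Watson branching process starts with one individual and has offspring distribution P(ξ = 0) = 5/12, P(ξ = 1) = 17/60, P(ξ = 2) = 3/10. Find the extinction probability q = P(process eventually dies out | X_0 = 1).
q = 1

Mean offspring μ = 0·5/12 + 1·17/60 + 2·3/10 = 53/60 ≤ 1. For μ ≤ 1 with offspring not concentrated at 1, the Galton-Watson process goes extinct almost surely, so q = 1.
(Algebraic check: The pgf is f(s) = 5/12 + 17/60·s + 3/10·s². The extinction probability q is the smallest fixed point of f in [0, 1]. Setting s = f(s):
  3/10·s² + (17/60 − 1)·s + 5/12 = 0
  3/10·s² − (5/12 + 3/10)·s + 5/12 = 0
which factors as (s − 1)·(3/10·s − 5/12) = 0, giving roots s = 1 and s = (5/12)/(3/10) = 25/18. Since 25/18 ≥ 1, the smallest root in [0, 1] is s = 1.)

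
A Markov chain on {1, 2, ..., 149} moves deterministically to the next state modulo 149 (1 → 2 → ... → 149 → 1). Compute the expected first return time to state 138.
E[T_138 | X_0 = 138] = 149

The chain cycles deterministically, so starting at state 138 it returns in exactly 149 steps. Equivalently, the stationary distribution is uniform π_j = 1/149 for every state j, so by Kac's formula E[T_138] = 1/π_138 = 149.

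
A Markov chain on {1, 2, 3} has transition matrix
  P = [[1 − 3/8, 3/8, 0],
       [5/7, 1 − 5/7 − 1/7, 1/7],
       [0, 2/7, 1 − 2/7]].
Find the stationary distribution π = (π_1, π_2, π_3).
π = (80/143, 42/143, 21/143)

This is a birth-death chain on three states, which satisfies detailed balance: π_1 · P_{12} = π_2 · P_{21} and π_2 · P_{23} = π_3 · P_{32}.
From π_1 · 3/8 = π_2 · 5/7: π_2/π_1 = (3/8)/(5/7) = 21/40.
From π_2 · 1/7 = π_3 · 2/7: π_3/π_2 = (1/7)/(2/7) = 1/2.
Take π_1 proportional to 1; then unnormalized π = (1, 21/40, 21/80). Normalize by dividing by the sum 143/80:
  π = (80/143, 42/143, 21/143).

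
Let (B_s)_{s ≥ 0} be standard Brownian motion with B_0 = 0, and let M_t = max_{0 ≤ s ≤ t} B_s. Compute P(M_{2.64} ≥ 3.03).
P(M_{2.64} ≥ 3.03) = 2·P(B_{2.64} ≥ 3.03) = 2(1 − Φ(3.03/√2.64)) ≈ 0.0622

By the reflection principle for Brownian motion, P(M_t ≥ a) = 2 · P(B_t ≥ a) for a ≥ 0. Since B_t ~ N(0, t), P(B_t ≥ 3.03) = 1 − Φ(3.03/√t) = 1 − Φ(3.03/√2.64) = 1 − Φ(1.8648). So
  P(M_{2.64} ≥ 3.03) = 2(1 − Φ(1.8648)) ≈ 0.0622.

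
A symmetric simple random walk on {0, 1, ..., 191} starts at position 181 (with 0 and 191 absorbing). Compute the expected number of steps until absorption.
E[τ | X_0 = 181] = 1810

Let v_k = E[τ | X_0 = k]. Boundary: v_0 = v_191 = 0. Recurrence: v_k = 1 + (v_{k-1} + v_{k+1})/2 for 1 ≤ k ≤ 190. The particular solution to v_k − (v_{k-1} + v_{k+1})/2 = 1 is v_k = −k^2. Adding homogeneous solution A + B k and matching boundaries gives v_k = k (191 − k). Substituting k = 181: v_181 = 181 · 10 = 1810.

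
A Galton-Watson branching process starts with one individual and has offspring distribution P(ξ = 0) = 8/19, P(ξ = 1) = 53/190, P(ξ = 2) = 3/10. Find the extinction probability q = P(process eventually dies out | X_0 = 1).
q = 1

Mean offspring μ = 0·8/19 + 1·53/190 + 2·3/10 = 167/190 ≤ 1. For μ ≤ 1 with offspring not concentrated at 1, the Galton-Watson process goes extinct almost surely, so q = 1.
(Algebraic check: The pgf is f(s) = 8/19 + 53/190·s + 3/10·s². The extinction probability q is the smallest fixed point of f in [0, 1]. Setting s = f(s):
  3/10·s² + (53/190 − 1)·s + 8/19 = 0
  3/10·s² − (8/19 + 3/10)·s + 8/19 = 0
which factors as (s − 1)·(3/10·s − 8/19) = 0, giving roots s = 1 and s = (8/19)/(3/10) = 80/57. Since 80/57 ≥ 1, the smallest root in [0, 1] is s = 1.)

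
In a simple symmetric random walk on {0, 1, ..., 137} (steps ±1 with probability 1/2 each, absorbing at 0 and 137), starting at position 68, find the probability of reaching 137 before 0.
P(hit 137 before 0) = 68/137

Let u_k = P(hit 137 before 0 | start at k). Then u_0 = 0, u_137 = 1, and u_k = u_{k-1}/2 + u_{k+1}/2 for 1 ≤ k ≤ 136. This harmonic recurrence is solved by u_k = k/137, giving u_68 = 68/137.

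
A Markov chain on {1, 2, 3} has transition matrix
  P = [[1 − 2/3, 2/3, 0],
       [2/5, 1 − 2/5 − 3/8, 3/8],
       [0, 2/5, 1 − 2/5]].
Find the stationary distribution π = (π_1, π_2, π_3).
π = (48/203, 80/203, 75/203)

This is a birth-death chain on three states, which satisfies detailed balance: π_1 · P_{12} = π_2 · P_{21} and π_2 · P_{23} = π_3 · P_{32}.
From π_1 · 2/3 = π_2 · 2/5: π_2/π_1 = (2/3)/(2/5) = 5/3.
From π_2 · 3/8 = π_3 · 2/5: π_3/π_2 = (3/8)/(2/5) = 15/16.
Take π_1 proportional to 1; then unnormalized π = (1, 5/3, 25/16). Normalize by dividing by the sum 203/48:
  π = (48/203, 80/203, 75/203).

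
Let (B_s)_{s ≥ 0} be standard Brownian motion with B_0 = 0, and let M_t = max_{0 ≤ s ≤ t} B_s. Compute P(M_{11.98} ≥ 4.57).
P(M_{11.98} ≥ 4.57) = 2·P(B_{11.98} ≥ 4.57) = 2(1 − Φ(4.57/√11.98)) ≈ 0.1867

By the reflection principle for Brownian motion, P(M_t ≥ a) = 2 · P(B_t ≥ a) for a ≥ 0. Since B_t ~ N(0, t), P(B_t ≥ 4.57) = 1 − Φ(4.57/√t) = 1 − Φ(4.57/√11.98) = 1 − Φ(1.3203). So
  P(M_{11.98} ≥ 4.57) = 2(1 − Φ(1.3203)) ≈ 0.1867.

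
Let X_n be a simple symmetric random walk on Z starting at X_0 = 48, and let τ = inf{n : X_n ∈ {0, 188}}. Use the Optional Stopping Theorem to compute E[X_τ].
E[X_τ] = 48

X_n is a martingale and τ is a bounded-mean stopping time (indeed τ is finite a.s. with bounded expectation since the walk is in a bounded region). By the OST, E[X_τ] = E[X_0] = 48. Equivalently: E[X_τ] = 188 · P(hit 188 first) + 0 · P(hit 0 first) = 188 · (48/188) = 48.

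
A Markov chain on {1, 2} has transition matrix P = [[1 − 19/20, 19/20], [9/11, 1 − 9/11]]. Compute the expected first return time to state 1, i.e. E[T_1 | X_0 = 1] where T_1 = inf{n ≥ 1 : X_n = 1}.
E[T_1 | X_0 = 1] = 1/π_1 = 389/180

For an irreducible recurrent Markov chain with stationary distribution π, E[T_i | X_0 = i] = 1/π_i (Kac's formula). Here π_1 = (9/11)/(19/20 + 9/11) = (9/11)/(389/220) = 180/389, so E[T_1 | X_0 = 1] = 1/π_1 = (19/20 + 9/11)/(9/11) = (389/220)/(9/11) = 389/180.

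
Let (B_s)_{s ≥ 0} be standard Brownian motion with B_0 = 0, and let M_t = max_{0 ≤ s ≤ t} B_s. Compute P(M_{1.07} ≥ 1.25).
P(M_{1.07} ≥ 1.25) = 2·P(B_{1.07} ≥ 1.25) = 2(1 − Φ(1.25/√1.07)) ≈ 0.2269

By the reflection principle for Brownian motion, P(M_t ≥ a) = 2 · P(B_t ≥ a) for a ≥ 0. Since B_t ~ N(0, t), P(B_t ≥ 1.25) = 1 − Φ(1.25/√t) = 1 − Φ(1.25/√1.07) = 1 − Φ(1.2084). So
  P(M_{1.07} ≥ 1.25) = 2(1 − Φ(1.2084)) ≈ 0.2269.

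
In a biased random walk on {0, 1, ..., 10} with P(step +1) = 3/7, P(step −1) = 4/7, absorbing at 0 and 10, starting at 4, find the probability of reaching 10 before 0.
P(hit 10 before 0) = (1 − (4/3)^4) / (1 − (4/3)^10) = 18225/141361

Let u_k denote P(reach 10 before 0 | start at k). Boundary: u_0 = 0, u_10 = 1. Recurrence: u_k = 3/7·u_{k+1} + 4/7·u_{k-1} for 1 ≤ k ≤ 9. Try u_k = A + B·r^k with r = q/p = (4/7)/(3/7) = 4/3. Substitution satisfies the recurrence; boundary conditions give:
  u_k = (1 − r^k) / (1 − r^N) = (1 − (4/3)^4) / (1 − (4/3)^10) = 18225/141361.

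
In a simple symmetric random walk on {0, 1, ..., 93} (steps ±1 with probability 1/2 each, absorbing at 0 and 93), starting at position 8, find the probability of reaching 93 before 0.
P(hit 93 before 0) = 8/93

Let u_k = P(hit 93 before 0 | start at k). Then u_0 = 0, u_93 = 1, and u_k = u_{k-1}/2 + u_{k+1}/2 for 1 ≤ k ≤ 92. This harmonic recurrence is solved by u_k = k/93, giving u_8 = 8/93.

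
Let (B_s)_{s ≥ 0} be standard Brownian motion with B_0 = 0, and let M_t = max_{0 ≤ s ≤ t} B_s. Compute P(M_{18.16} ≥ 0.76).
P(M_{18.16} ≥ 0.76) = 2·P(B_{18.16} ≥ 0.76) = 2(1 − Φ(0.76/√18.16)) ≈ 0.8585

By the reflection principle for Brownian motion, P(M_t ≥ a) = 2 · P(B_t ≥ a) for a ≥ 0. Since B_t ~ N(0, t), P(B_t ≥ 0.76) = 1 − Φ(0.76/√t) = 1 − Φ(0.76/√18.16) = 1 − Φ(0.1783). So
  P(M_{18.16} ≥ 0.76) = 2(1 − Φ(0.1783)) ≈ 0.8585.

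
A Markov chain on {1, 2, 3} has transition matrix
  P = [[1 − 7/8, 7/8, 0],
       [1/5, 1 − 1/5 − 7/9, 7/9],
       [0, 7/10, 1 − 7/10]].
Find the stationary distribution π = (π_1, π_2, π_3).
π = (72/737, 315/737, 350/737)

This is a birth-death chain on three states, which satisfies detailed balance: π_1 · P_{12} = π_2 · P_{21} and π_2 · P_{23} = π_3 · P_{32}.
From π_1 · 7/8 = π_2 · 1/5: π_2/π_1 = (7/8)/(1/5) = 35/8.
From π_2 · 7/9 = π_3 · 7/10: π_3/π_2 = (7/9)/(7/10) = 10/9.
Take π_1 proportional to 1; then unnormalized π = (1, 35/8, 175/36). Normalize by dividing by the sum 737/72:
  π = (72/737, 315/737, 350/737).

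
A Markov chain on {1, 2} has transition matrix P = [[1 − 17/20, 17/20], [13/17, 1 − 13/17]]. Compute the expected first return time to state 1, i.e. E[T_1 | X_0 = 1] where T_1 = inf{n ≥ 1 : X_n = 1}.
E[T_1 | X_0 = 1] = 1/π_1 = 549/260

For an irreducible recurrent Markov chain with stationary distribution π, E[T_i | X_0 = i] = 1/π_i (Kac's formula). Here π_1 = (13/17)/(17/20 + 13/17) = (13/17)/(549/340) = 260/549, so E[T_1 | X_0 = 1] = 1/π_1 = (17/20 + 13/17)/(13/17) = (549/340)/(13/17) = 549/260.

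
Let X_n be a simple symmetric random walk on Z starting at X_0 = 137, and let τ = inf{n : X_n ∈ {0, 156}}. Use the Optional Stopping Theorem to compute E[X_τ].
E[X_τ] = 137

X_n is a martingale and τ is a bounded-mean stopping time (indeed τ is finite a.s. with bounded expectation since the walk is in a bounded region). By the OST, E[X_τ] = E[X_0] = 137. Equivalently: E[X_τ] = 156 · P(hit 156 first) + 0 · P(hit 0 first) = 156 · (137/156) = 137.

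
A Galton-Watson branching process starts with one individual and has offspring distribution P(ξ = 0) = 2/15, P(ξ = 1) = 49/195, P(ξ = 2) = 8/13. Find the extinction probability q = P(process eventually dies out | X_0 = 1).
q = 13/60

The pgf is f(s) = 2/15 + 49/195·s + 8/13·s². The extinction probability q is the smallest fixed point of f in [0, 1]. Setting s = f(s):
  8/13·s² + (49/195 − 1)·s + 2/15 = 0
  8/13·s² − (2/15 + 8/13)·s + 2/15 = 0
which factors as (s − 1)·(8/13·s − 2/15) = 0, giving roots s = 1 and s = (2/15)/(8/13) = 13/60.
Mean offspring μ = 49/195 + 2·8/13 = 289/195 > 1 (supercritical), so q < 1. The extinction probability is the smaller root: q = (2/15)/(8/13) = 13/60.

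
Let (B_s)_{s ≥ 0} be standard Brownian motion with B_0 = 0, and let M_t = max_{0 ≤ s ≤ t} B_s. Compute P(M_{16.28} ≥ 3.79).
P(M_{16.28} ≥ 3.79) = 2·P(B_{16.28} ≥ 3.79) = 2(1 − Φ(3.79/√16.28)) ≈ 0.3476

By the reflection principle for Brownian motion, P(M_t ≥ a) = 2 · P(B_t ≥ a) for a ≥ 0. Since B_t ~ N(0, t), P(B_t ≥ 3.79) = 1 − Φ(3.79/√t) = 1 − Φ(3.79/√16.28) = 1 − Φ(0.9393). So
  P(M_{16.28} ≥ 3.79) = 2(1 − Φ(0.9393)) ≈ 0.3476.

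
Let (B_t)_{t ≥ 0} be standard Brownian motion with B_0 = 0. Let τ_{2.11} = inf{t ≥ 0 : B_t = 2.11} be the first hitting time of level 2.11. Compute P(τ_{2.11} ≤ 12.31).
P(τ_{2.11} ≤ 12.31) = 2(1 − Φ(2.11/√12.31)) = 2(1 − Φ(0.6014)) ≈ 0.5476

By the reflection principle for standard BM, P(τ_b ≤ t) = 2 · P(B_t ≥ b). Since B_t ~ N(0, t), P(B_t ≥ 2.11) = 1 − Φ(2.11/√t) = 1 − Φ(2.11/√12.31) = 1 − Φ(0.6014) ≈ 0.27379. Doubling: P(τ_{2.11} ≤ 12.31) ≈ 2 · 0.27379 = 0.54758 ≈ 0.5476.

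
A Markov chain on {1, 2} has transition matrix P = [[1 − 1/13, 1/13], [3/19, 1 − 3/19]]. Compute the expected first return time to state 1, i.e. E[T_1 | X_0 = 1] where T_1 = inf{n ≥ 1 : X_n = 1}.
E[T_1 | X_0 = 1] = 1/π_1 = 58/39

For an irreducible recurrent Markov chain with stationary distribution π, E[T_i | X_0 = i] = 1/π_i (Kac's formula). Here π_1 = (3/19)/(1/13 + 3/19) = (3/19)/(58/247) = 39/58, so E[T_1 | X_0 = 1] = 1/π_1 = (1/13 + 3/19)/(3/19) = (58/247)/(3/19) = 58/39.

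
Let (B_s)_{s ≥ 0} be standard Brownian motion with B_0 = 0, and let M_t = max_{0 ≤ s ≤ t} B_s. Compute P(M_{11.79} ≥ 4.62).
P(M_{11.79} ≥ 4.62) = 2·P(B_{11.79} ≥ 4.62) = 2(1 − Φ(4.62/√11.79)) ≈ 0.1785

By the reflection principle for Brownian motion, P(M_t ≥ a) = 2 · P(B_t ≥ a) for a ≥ 0. Since B_t ~ N(0, t), P(B_t ≥ 4.62) = 1 − Φ(4.62/√t) = 1 − Φ(4.62/√11.79) = 1 − Φ(1.3455). So
  P(M_{11.79} ≥ 4.62) = 2(1 − Φ(1.3455)) ≈ 0.1785.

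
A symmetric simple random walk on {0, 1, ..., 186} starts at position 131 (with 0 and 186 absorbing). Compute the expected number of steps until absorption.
E[τ | X_0 = 131] = 7205

Let v_k = E[τ | X_0 = k]. Boundary: v_0 = v_186 = 0. Recurrence: v_k = 1 + (v_{k-1} + v_{k+1})/2 for 1 ≤ k ≤ 185. The particular solution to v_k − (v_{k-1} + v_{k+1})/2 = 1 is v_k = −k^2. Adding homogeneous solution A + B k and matching boundaries gives v_k = k (186 − k). Substituting k = 131: v_131 = 131 · 55 = 7205.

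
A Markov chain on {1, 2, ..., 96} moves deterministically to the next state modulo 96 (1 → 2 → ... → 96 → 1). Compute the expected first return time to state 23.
E[T_23 | X_0 = 23] = 96

The chain cycles deterministically, so starting at state 23 it returns in exactly 96 steps. Equivalently, the stationary distribution is uniform π_j = 1/96 for every state j, so by Kac's formula E[T_23] = 1/π_23 = 96.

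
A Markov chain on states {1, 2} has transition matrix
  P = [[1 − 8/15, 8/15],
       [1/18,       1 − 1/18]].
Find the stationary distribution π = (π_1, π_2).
π_1 = 5/53, π_2 = 48/53

Solve πP = π with π_1 + π_2 = 1. From πP = π: π_1 · (1 − 8/15) + π_2 · 1/18 = π_1 ⇒ π_2 · 1/18 = π_1 · 8/15 ⇒ π_2/π_1 = (8/15)/(1/18) = 48/5. Together with π_1 + π_2 = 1:
  π_1 = (1/18)/(8/15 + 1/18) = (1/18)/(53/90) = 5/53,
  π_2 = (8/15)/(8/15 + 1/18) = (8/15)/(53/90) = 48/53.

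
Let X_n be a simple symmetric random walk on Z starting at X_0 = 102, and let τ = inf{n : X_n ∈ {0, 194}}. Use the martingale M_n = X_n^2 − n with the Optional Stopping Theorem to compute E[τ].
E[τ] = 9384

M_n = X_n^2 − n is a martingale (since E[X_{n+1}^2 | F_n] = X_n^2 + 1). By OST (τ has finite mean in a bounded region), E[M_τ] = E[M_0] = X_0^2 − 0 = 102^2 = 10404. Also E[M_τ] = E[X_τ^2] − E[τ]. The walk exits at 0 or 194, with P(hit 194 first) = 102/194, so E[X_τ^2] = 194^2 · 102/194 + 0 = 19788. Thus E[τ] = E[X_τ^2] − E[M_τ] = 19788 − 10404 = 9384 = 102(194 − 102) = 9384.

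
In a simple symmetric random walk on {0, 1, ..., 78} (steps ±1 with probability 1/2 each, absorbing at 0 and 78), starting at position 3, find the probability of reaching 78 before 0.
P(hit 78 before 0) = 3/78 = 1/26

Let u_k = P(hit 78 before 0 | start at k). Then u_0 = 0, u_78 = 1, and u_k = u_{k-1}/2 + u_{k+1}/2 for 1 ≤ k ≤ 77. This harmonic recurrence is solved by u_k = k/78, giving u_3 = 3/78 = 1/26.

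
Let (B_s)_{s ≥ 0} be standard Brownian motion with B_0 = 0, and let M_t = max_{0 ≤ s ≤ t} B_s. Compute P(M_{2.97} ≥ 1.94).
P(M_{2.97} ≥ 1.94) = 2·P(B_{2.97} ≥ 1.94) = 2(1 − Φ(1.94/√2.97)) ≈ 0.2603

By the reflection principle for Brownian motion, P(M_t ≥ a) = 2 · P(B_t ≥ a) for a ≥ 0. Since B_t ~ N(0, t), P(B_t ≥ 1.94) = 1 − Φ(1.94/√t) = 1 − Φ(1.94/√2.97) = 1 − Φ(1.1257). So
  P(M_{2.97} ≥ 1.94) = 2(1 − Φ(1.1257)) ≈ 0.2603.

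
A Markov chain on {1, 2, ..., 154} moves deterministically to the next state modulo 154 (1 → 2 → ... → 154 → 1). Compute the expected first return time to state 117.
E[T_117 | X_0 = 117] = 154

The chain cycles deterministically, so starting at state 117 it returns in exactly 154 steps. Equivalently, the stationary distribution is uniform π_j = 1/154 for every state j, so by Kac's formula E[T_117] = 1/π_117 = 154.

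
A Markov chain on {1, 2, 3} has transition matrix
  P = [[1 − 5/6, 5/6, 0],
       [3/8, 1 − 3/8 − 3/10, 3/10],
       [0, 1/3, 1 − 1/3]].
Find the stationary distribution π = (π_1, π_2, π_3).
π = (9/47, 20/47, 18/47)

This is a birth-death chain on three states, which satisfies detailed balance: π_1 · P_{12} = π_2 · P_{21} and π_2 · P_{23} = π_3 · P_{32}.
From π_1 · 5/6 = π_2 · 3/8: π_2/π_1 = (5/6)/(3/8) = 20/9.
From π_2 · 3/10 = π_3 · 1/3: π_3/π_2 = (3/10)/(1/3) = 9/10.
Take π_1 proportional to 1; then unnormalized π = (1, 20/9, 2). Normalize by dividing by the sum 47/9:
  π = (9/47, 20/47, 18/47).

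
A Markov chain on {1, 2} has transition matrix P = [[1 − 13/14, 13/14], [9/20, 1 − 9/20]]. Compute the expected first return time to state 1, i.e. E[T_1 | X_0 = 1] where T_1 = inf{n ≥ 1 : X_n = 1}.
E[T_1 | X_0 = 1] = 1/π_1 = 193/63

For an irreducible recurrent Markov chain with stationary distribution π, E[T_i | X_0 = i] = 1/π_i (Kac's formula). Here π_1 = (9/20)/(13/14 + 9/20) = (9/20)/(193/140) = 63/193, so E[T_1 | X_0 = 1] = 1/π_1 = (13/14 + 9/20)/(9/20) = (193/140)/(9/20) = 193/63.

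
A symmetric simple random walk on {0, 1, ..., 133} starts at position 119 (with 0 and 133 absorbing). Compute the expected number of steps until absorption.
E[τ | X_0 = 119] = 1666

Let v_k = E[τ | X_0 = k]. Boundary: v_0 = v_133 = 0. Recurrence: v_k = 1 + (v_{k-1} + v_{k+1})/2 for 1 ≤ k ≤ 132. The particular solution to v_k − (v_{k-1} + v_{k+1})/2 = 1 is v_k = −k^2. Adding homogeneous solution A + B k and matching boundaries gives v_k = k (133 − k). Substituting k = 119: v_119 = 119 · 14 = 1666.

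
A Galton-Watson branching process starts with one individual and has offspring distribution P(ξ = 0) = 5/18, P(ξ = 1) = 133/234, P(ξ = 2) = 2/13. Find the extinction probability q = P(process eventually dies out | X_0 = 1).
q = 1

Mean offspring μ = 0·5/18 + 1·133/234 + 2·2/13 = 205/234 ≤ 1. For μ ≤ 1 with offspring not concentrated at 1, the Galton-Watson process goes extinct almost surely, so q = 1.
(Algebraic check: The pgf is f(s) = 5/18 + 133/234·s + 2/13·s². The extinction probability q is the smallest fixed point of f in [0, 1]. Setting s = f(s):
  2/13·s² + (133/234 − 1)·s + 5/18 = 0
  2/13·s² − (5/18 + 2/13)·s + 5/18 = 0
which factors as (s − 1)·(2/13·s − 5/18) = 0, giving roots s = 1 and s = (5/18)/(2/13) = 65/36. Since 65/36 ≥ 1, the smallest root in [0, 1] is s = 1.)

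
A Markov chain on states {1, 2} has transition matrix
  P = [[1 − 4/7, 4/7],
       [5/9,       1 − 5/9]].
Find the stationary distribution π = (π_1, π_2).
π_1 = 35/71, π_2 = 36/71

Solve πP = π with π_1 + π_2 = 1. From πP = π: π_1 · (1 − 4/7) + π_2 · 5/9 = π_1 ⇒ π_2 · 5/9 = π_1 · 4/7 ⇒ π_2/π_1 = (4/7)/(5/9) = 36/35. Together with π_1 + π_2 = 1:
  π_1 = (5/9)/(4/7 + 5/9) = (5/9)/(71/63) = 35/71,
  π_2 = (4/7)/(4/7 + 5/9) = (4/7)/(71/63) = 36/71.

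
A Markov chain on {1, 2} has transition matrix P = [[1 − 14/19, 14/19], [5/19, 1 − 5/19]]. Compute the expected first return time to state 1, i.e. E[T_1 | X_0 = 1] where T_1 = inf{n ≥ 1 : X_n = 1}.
E[T_1 | X_0 = 1] = 1/π_1 = 19/5

For an irreducible recurrent Markov chain with stationary distribution π, E[T_i | X_0 = i] = 1/π_i (Kac's formula). Here π_1 = (5/19)/(14/19 + 5/19) = (5/19)/(1) = 5/19, so E[T_1 | X_0 = 1] = 1/π_1 = (14/19 + 5/19)/(5/19) = (1)/(5/19) = 19/5.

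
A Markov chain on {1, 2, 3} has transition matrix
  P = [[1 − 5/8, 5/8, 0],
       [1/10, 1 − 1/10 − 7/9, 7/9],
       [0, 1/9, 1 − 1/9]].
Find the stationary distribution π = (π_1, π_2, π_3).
π = (1/51, 25/204, 175/204)

This is a birth-death chain on three states, which satisfies detailed balance: π_1 · P_{12} = π_2 · P_{21} and π_2 · P_{23} = π_3 · P_{32}.
From π_1 · 5/8 = π_2 · 1/10: π_2/π_1 = (5/8)/(1/10) = 25/4.
From π_2 · 7/9 = π_3 · 1/9: π_3/π_2 = (7/9)/(1/9) = 7.
Take π_1 proportional to 1; then unnormalized π = (1, 25/4, 175/4). Normalize by dividing by the sum 51:
  π = (1/51, 25/204, 175/204).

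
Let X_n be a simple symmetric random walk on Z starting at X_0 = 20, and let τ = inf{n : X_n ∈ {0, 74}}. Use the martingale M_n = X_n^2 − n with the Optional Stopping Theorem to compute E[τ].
E[τ] = 1080

M_n = X_n^2 − n is a martingale (since E[X_{n+1}^2 | F_n] = X_n^2 + 1). By OST (τ has finite mean in a bounded region), E[M_τ] = E[M_0] = X_0^2 − 0 = 20^2 = 400. Also E[M_τ] = E[X_τ^2] − E[τ]. The walk exits at 0 or 74, with P(hit 74 first) = 20/74, so E[X_τ^2] = 74^2 · 20/74 + 0 = 1480. Thus E[τ] = E[X_τ^2] − E[M_τ] = 1480 − 400 = 1080 = 20(74 − 20) = 1080.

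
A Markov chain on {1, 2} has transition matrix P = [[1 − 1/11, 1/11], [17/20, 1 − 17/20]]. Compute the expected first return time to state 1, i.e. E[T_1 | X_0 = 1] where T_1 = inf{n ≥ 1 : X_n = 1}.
E[T_1 | X_0 = 1] = 1/π_1 = 207/187

For an irreducible recurrent Markov chain with stationary distribution π, E[T_i | X_0 = i] = 1/π_i (Kac's formula). Here π_1 = (17/20)/(1/11 + 17/20) = (17/20)/(207/220) = 187/207, so E[T_1 | X_0 = 1] = 1/π_1 = (1/11 + 17/20)/(17/20) = (207/220)/(17/20) = 207/187.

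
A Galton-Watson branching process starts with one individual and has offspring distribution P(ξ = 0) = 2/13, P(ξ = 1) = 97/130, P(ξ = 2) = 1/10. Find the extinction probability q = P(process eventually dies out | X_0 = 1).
q = 1

Mean offspring μ = 0·2/13 + 1·97/130 + 2·1/10 = 123/130 ≤ 1. For μ ≤ 1 with offspring not concentrated at 1, the Galton-Watson process goes extinct almost surely, so q = 1.
(Algebraic check: The pgf is f(s) = 2/13 + 97/130·s + 1/10·s². The extinction probability q is the smallest fixed point of f in [0, 1]. Setting s = f(s):
  1/10·s² + (97/130 − 1)·s + 2/13 = 0
  1/10·s² − (2/13 + 1/10)·s + 2/13 = 0
which factors as (s − 1)·(1/10·s − 2/13) = 0, giving roots s = 1 and s = (2/13)/(1/10) = 20/13. Since 20/13 ≥ 1, the smallest root in [0, 1] is s = 1.)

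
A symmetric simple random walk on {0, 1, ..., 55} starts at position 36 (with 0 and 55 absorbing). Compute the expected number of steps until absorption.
E[τ | X_0 = 36] = 684

Let v_k = E[τ | X_0 = k]. Boundary: v_0 = v_55 = 0. Recurrence: v_k = 1 + (v_{k-1} + v_{k+1})/2 for 1 ≤ k ≤ 54. The particular solution to v_k − (v_{k-1} + v_{k+1})/2 = 1 is v_k = −k^2. Adding homogeneous solution A + B k and matching boundaries gives v_k = k (55 − k). Substituting k = 36: v_36 = 36 · 19 = 684.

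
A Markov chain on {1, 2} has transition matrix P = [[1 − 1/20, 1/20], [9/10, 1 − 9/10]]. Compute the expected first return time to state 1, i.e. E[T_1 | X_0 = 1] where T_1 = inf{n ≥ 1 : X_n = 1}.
E[T_1 | X_0 = 1] = 1/π_1 = 19/18

For an irreducible recurrent Markov chain with stationary distribution π, E[T_i | X_0 = i] = 1/π_i (Kac's formula). Here π_1 = (9/10)/(1/20 + 9/10) = (9/10)/(19/20) = 18/19, so E[T_1 | X_0 = 1] = 1/π_1 = (1/20 + 9/10)/(9/10) = (19/20)/(9/10) = 19/18.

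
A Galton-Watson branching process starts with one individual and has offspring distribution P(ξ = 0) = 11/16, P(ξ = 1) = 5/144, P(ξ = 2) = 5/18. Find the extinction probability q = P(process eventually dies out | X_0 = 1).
q = 1

Mean offspring μ = 0·11/16 + 1·5/144 + 2·5/18 = 85/144 ≤ 1. For μ ≤ 1 with offspring not concentrated at 1, the Galton-Watson process goes extinct almost surely, so q = 1.
(Algebraic check: The pgf is f(s) = 11/16 + 5/144·s + 5/18·s². The extinction probability q is the smallest fixed point of f in [0, 1]. Setting s = f(s):
  5/18·s² + (5/144 − 1)·s + 11/16 = 0
  5/18·s² − (11/16 + 5/18)·s + 11/16 = 0
which factors as (s − 1)·(5/18·s − 11/16) = 0, giving roots s = 1 and s = (11/16)/(5/18) = 99/40. Since 99/40 ≥ 1, the smallest root in [0, 1] is s = 1.)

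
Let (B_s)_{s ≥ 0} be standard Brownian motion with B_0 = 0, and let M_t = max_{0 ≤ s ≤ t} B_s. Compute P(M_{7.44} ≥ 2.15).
P(M_{7.44} ≥ 2.15) = 2·P(B_{7.44} ≥ 2.15) = 2(1 − Φ(2.15/√7.44)) ≈ 0.4306

By the reflection principle for Brownian motion, P(M_t ≥ a) = 2 · P(B_t ≥ a) for a ≥ 0. Since B_t ~ N(0, t), P(B_t ≥ 2.15) = 1 − Φ(2.15/√t) = 1 − Φ(2.15/√7.44) = 1 − Φ(0.7882). So
  P(M_{7.44} ≥ 2.15) = 2(1 − Φ(0.7882)) ≈ 0.4306.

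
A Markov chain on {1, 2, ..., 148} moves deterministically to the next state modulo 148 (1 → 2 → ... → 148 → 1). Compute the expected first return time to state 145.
E[T_145 | X_0 = 145] = 148

The chain cycles deterministically, so starting at state 145 it returns in exactly 148 steps. Equivalently, the stationary distribution is uniform π_j = 1/148 for every state j, so by Kac's formula E[T_145] = 1/π_145 = 148.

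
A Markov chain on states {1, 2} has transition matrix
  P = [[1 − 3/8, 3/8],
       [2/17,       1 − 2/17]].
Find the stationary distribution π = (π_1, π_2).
π_1 = 16/67, π_2 = 51/67

Solve πP = π with π_1 + π_2 = 1. From πP = π: π_1 · (1 − 3/8) + π_2 · 2/17 = π_1 ⇒ π_2 · 2/17 = π_1 · 3/8 ⇒ π_2/π_1 = (3/8)/(2/17) = 51/16. Together with π_1 + π_2 = 1:
  π_1 = (2/17)/(3/8 + 2/17) = (2/17)/(67/136) = 16/67,
  π_2 = (3/8)/(3/8 + 2/17) = (3/8)/(67/136) = 51/67.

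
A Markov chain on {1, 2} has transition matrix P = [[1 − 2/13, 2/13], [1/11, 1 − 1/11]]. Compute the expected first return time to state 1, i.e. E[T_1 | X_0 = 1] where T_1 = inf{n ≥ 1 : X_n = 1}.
E[T_1 | X_0 = 1] = 1/π_1 = 35/13

For an irreducible recurrent Markov chain with stationary distribution π, E[T_i | X_0 = i] = 1/π_i (Kac's formula). Here π_1 = (1/11)/(2/13 + 1/11) = (1/11)/(35/143) = 13/35, so E[T_1 | X_0 = 1] = 1/π_1 = (2/13 + 1/11)/(1/11) = (35/143)/(1/11) = 35/13.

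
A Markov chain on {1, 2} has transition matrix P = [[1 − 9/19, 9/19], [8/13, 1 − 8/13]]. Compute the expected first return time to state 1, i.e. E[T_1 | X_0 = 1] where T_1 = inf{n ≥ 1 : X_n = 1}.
E[T_1 | X_0 = 1] = 1/π_1 = 269/152

For an irreducible recurrent Markov chain with stationary distribution π, E[T_i | X_0 = i] = 1/π_i (Kac's formula). Here π_1 = (8/13)/(9/19 + 8/13) = (8/13)/(269/247) = 152/269, so E[T_1 | X_0 = 1] = 1/π_1 = (9/19 + 8/13)/(8/13) = (269/247)/(8/13) = 269/152.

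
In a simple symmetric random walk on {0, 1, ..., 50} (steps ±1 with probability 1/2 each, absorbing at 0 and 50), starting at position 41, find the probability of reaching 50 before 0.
P(hit 50 before 0) = 41/50

Let u_k = P(hit 50 before 0 | start at k). Then u_0 = 0, u_50 = 1, and u_k = u_{k-1}/2 + u_{k+1}/2 for 1 ≤ k ≤ 49. This harmonic recurrence is solved by u_k = k/50, giving u_41 = 41/50.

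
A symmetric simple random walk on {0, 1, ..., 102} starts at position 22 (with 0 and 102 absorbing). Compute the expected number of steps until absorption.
E[τ | X_0 = 22] = 1760

Let v_k = E[τ | X_0 = k]. Boundary: v_0 = v_102 = 0. Recurrence: v_k = 1 + (v_{k-1} + v_{k+1})/2 for 1 ≤ k ≤ 101. The particular solution to v_k − (v_{k-1} + v_{k+1})/2 = 1 is v_k = −k^2. Adding homogeneous solution A + B k and matching boundaries gives v_k = k (102 − k). Substituting k = 22: v_22 = 22 · 80 = 1760.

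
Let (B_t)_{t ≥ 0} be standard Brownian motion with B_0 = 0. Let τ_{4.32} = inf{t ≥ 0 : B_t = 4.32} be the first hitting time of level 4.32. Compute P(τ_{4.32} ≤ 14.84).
P(τ_{4.32} ≤ 14.84) = 2(1 − Φ(4.32/√14.84)) = 2(1 − Φ(1.1214)) ≈ 0.2621

By the reflection principle for standard BM, P(τ_b ≤ t) = 2 · P(B_t ≥ b). Since B_t ~ N(0, t), P(B_t ≥ 4.32) = 1 − Φ(4.32/√t) = 1 − Φ(4.32/√14.84) = 1 − Φ(1.1214) ≈ 0.13106. Doubling: P(τ_{4.32} ≤ 14.84) ≈ 2 · 0.13106 = 0.26212 ≈ 0.2621.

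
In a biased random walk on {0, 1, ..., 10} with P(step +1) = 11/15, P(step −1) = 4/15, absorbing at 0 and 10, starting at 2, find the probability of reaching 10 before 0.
P(hit 10 before 0) = (1 − (4/11)^2) / (1 − (4/11)^10) = 214358881/247013105

Let u_k denote P(reach 10 before 0 | start at k). Boundary: u_0 = 0, u_10 = 1. Recurrence: u_k = 11/15·u_{k+1} + 4/15·u_{k-1} for 1 ≤ k ≤ 9. Try u_k = A + B·r^k with r = q/p = (4/15)/(11/15) = 4/11. Substitution satisfies the recurrence; boundary conditions give:
  u_k = (1 − r^k) / (1 − r^N) = (1 − (4/11)^2) / (1 − (4/11)^10) = 214358881/247013105.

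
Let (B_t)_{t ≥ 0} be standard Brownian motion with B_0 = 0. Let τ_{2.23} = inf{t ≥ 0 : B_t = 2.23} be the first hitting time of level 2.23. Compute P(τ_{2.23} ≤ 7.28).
P(τ_{2.23} ≤ 7.28) = 2(1 − Φ(2.23/√7.28)) = 2(1 − Φ(0.8265)) ≈ 0.4085

By the reflection principle for standard BM, P(τ_b ≤ t) = 2 · P(B_t ≥ b). Since B_t ~ N(0, t), P(B_t ≥ 2.23) = 1 − Φ(2.23/√t) = 1 − Φ(2.23/√7.28) = 1 − Φ(0.8265) ≈ 0.20426. Doubling: P(τ_{2.23} ≤ 7.28) ≈ 2 · 0.20426 = 0.40852 ≈ 0.4085.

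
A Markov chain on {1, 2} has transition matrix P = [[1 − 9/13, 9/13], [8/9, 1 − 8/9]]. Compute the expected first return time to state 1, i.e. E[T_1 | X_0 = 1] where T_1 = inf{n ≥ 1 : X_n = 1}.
E[T_1 | X_0 = 1] = 1/π_1 = 185/104

For an irreducible recurrent Markov chain with stationary distribution π, E[T_i | X_0 = i] = 1/π_i (Kac's formula). Here π_1 = (8/9)/(9/13 + 8/9) = (8/9)/(185/117) = 104/185, so E[T_1 | X_0 = 1] = 1/π_1 = (9/13 + 8/9)/(8/9) = (185/117)/(8/9) = 185/104.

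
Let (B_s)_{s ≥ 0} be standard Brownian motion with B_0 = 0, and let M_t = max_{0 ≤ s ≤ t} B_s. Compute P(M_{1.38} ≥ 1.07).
P(M_{1.38} ≥ 1.07) = 2·P(B_{1.38} ≥ 1.07) = 2(1 − Φ(1.07/√1.38)) ≈ 0.3624

By the reflection principle for Brownian motion, P(M_t ≥ a) = 2 · P(B_t ≥ a) for a ≥ 0. Since B_t ~ N(0, t), P(B_t ≥ 1.07) = 1 − Φ(1.07/√t) = 1 − Φ(1.07/√1.38) = 1 − Φ(0.9108). So
  P(M_{1.38} ≥ 1.07) = 2(1 − Φ(0.9108)) ≈ 0.3624.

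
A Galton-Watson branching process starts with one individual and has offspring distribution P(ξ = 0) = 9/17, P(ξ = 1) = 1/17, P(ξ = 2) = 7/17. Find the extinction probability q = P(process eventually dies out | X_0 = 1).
q = 1

Mean offspring μ = 0·9/17 + 1·1/17 + 2·7/17 = 15/17 ≤ 1. For μ ≤ 1 with offspring not concentrated at 1, the Galton-Watson process goes extinct almost surely, so q = 1.
(Algebraic check: The pgf is f(s) = 9/17 + 1/17·s + 7/17·s². The extinction probability q is the smallest fixed point of f in [0, 1]. Setting s = f(s):
  7/17·s² + (1/17 − 1)·s + 9/17 = 0
  7/17·s² − (9/17 + 7/17)·s + 9/17 = 0
which factors as (s − 1)·(7/17·s − 9/17) = 0, giving roots s = 1 and s = (9/17)/(7/17) = 9/7. Since 9/7 ≥ 1, the smallest root in [0, 1] is s = 1.)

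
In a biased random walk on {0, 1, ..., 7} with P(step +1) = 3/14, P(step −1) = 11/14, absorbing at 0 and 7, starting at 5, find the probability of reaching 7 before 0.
P(hit 7 before 0) = (1 − (11/3)^5) / (1 − (11/3)^7) = 180909/2435623

Let u_k denote P(reach 7 before 0 | start at k). Boundary: u_0 = 0, u_7 = 1. Recurrence: u_k = 3/14·u_{k+1} + 11/14·u_{k-1} for 1 ≤ k ≤ 6. Try u_k = A + B·r^k with r = q/p = (11/14)/(3/14) = 11/3. Substitution satisfies the recurrence; boundary conditions give:
  u_k = (1 − r^k) / (1 − r^N) = (1 − (11/3)^5) / (1 − (11/3)^7) = 180909/2435623.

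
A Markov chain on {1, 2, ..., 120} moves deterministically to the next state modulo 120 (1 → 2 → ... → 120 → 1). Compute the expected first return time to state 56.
E[T_56 | X_0 = 56] = 120

The chain cycles deterministically, so starting at state 56 it returns in exactly 120 steps. Equivalently, the stationary distribution is uniform π_j = 1/120 for every state j, so by Kac's formula E[T_56] = 1/π_56 = 120.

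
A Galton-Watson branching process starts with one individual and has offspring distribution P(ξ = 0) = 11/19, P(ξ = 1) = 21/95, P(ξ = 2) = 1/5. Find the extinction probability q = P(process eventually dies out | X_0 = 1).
q = 1

Mean offspring μ = 0·11/19 + 1·21/95 + 2·1/5 = 59/95 ≤ 1. For μ ≤ 1 with offspring not concentrated at 1, the Galton-Watson process goes extinct almost surely, so q = 1.
(Algebraic check: The pgf is f(s) = 11/19 + 21/95·s + 1/5·s². The extinction probability q is the smallest fixed point of f in [0, 1]. Setting s = f(s):
  1/5·s² + (21/95 − 1)·s + 11/19 = 0
  1/5·s² − (11/19 + 1/5)·s + 11/19 = 0
which factors as (s − 1)·(1/5·s − 11/19) = 0, giving roots s = 1 and s = (11/19)/(1/5) = 55/19. Since 55/19 ≥ 1, the smallest root in [0, 1] is s = 1.)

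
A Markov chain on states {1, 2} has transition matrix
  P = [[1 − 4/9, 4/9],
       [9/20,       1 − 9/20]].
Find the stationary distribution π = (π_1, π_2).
π_1 = 81/161, π_2 = 80/161

Solve πP = π with π_1 + π_2 = 1. From πP = π: π_1 · (1 − 4/9) + π_2 · 9/20 = π_1 ⇒ π_2 · 9/20 = π_1 · 4/9 ⇒ π_2/π_1 = (4/9)/(9/20) = 80/81. Together with π_1 + π_2 = 1:
  π_1 = (9/20)/(4/9 + 9/20) = (9/20)/(161/180) = 81/161,
  π_2 = (4/9)/(4/9 + 9/20) = (4/9)/(161/180) = 80/161.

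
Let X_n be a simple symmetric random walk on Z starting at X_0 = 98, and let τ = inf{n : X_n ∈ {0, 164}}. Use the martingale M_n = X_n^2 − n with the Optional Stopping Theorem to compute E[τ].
E[τ] = 6468

M_n = X_n^2 − n is a martingale (since E[X_{n+1}^2 | F_n] = X_n^2 + 1). By OST (τ has finite mean in a bounded region), E[M_τ] = E[M_0] = X_0^2 − 0 = 98^2 = 9604. Also E[M_τ] = E[X_τ^2] − E[τ]. The walk exits at 0 or 164, with P(hit 164 first) = 98/164, so E[X_τ^2] = 164^2 · 98/164 + 0 = 16072. Thus E[τ] = E[X_τ^2] − E[M_τ] = 16072 − 9604 = 6468 = 98(164 − 98) = 6468.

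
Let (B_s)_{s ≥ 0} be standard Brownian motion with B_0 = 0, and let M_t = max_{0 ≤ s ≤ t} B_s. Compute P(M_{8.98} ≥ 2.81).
P(M_{8.98} ≥ 2.81) = 2·P(B_{8.98} ≥ 2.81) = 2(1 − Φ(2.81/√8.98)) ≈ 0.3484

By the reflection principle for Brownian motion, P(M_t ≥ a) = 2 · P(B_t ≥ a) for a ≥ 0. Since B_t ~ N(0, t), P(B_t ≥ 2.81) = 1 − Φ(2.81/√t) = 1 − Φ(2.81/√8.98) = 1 − Φ(0.9377). So
  P(M_{8.98} ≥ 2.81) = 2(1 − Φ(0.9377)) ≈ 0.3484.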